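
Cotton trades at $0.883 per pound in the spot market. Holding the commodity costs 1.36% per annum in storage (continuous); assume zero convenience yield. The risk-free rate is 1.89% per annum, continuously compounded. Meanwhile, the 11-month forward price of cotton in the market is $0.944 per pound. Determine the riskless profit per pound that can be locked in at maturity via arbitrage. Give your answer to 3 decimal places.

Fair forward: F* = S·e^(carry·T), with carry = (r + u) = 0.0189 + 0.0136 = 0.0325
F* = 0.883 · e^(0.0325 × 11/12) = 0.883 · e^0.029792 = 0.883 × 1.030240 = $0.9097
Market $0.944 > fair $0.9097: forward overpriced → cash-and-carry (buy spot, short the forward).
At maturity, profit = |F_mkt − F*| = |0.944 − 0.9097| = $0.034 per pound

$0.034 per pound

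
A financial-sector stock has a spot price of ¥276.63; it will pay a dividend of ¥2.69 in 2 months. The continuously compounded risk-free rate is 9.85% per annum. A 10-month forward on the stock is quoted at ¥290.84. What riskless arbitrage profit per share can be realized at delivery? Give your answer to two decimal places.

PV(dividends) I = 2.69·e^(−0.0985·2/12) = 2.6462
Fair forward F* = (S − I)·e^(rT) = (276.63 − 2.6462)·e^0.082083 = 273.9838 × 1.085546 = 297.4220
Market ¥290.84 < fair 297.4220: forward underpriced → reverse cash-and-carry (short the stock, invest proceeds at r, pay the dividends, go long the forward).
Profit at T = |F_mkt − F*| = |290.84 − 297.4220| = ¥6.58 per share

¥6.58 per share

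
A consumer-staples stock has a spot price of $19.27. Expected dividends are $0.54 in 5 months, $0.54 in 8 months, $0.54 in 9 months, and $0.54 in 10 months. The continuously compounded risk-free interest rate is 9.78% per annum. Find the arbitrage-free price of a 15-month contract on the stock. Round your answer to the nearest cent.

$19.49

PV(dividends) I = 0.54·e^(−0.0978·5/12) + 0.54·e^(−0.0978·8/12) + 0.54·e^(−0.0978·9/12) + 0.54·e^(−0.0978·10/12)
I = 0.5184 + 0.5059 + 0.5018 + 0.4977 = 2.0238
F = (S − I)·e^(rT) = (19.27 − 2.0238) · e^(0.0978·15/12)
= 17.2462 · e^0.122250 = 17.2462 × 1.130037 = $19.49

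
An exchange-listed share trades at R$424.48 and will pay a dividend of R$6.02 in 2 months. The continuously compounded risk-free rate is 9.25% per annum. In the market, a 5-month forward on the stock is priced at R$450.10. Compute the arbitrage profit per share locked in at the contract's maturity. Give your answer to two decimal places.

R$15.10 per share

PV(dividends) I = 6.02·e^(−0.0925·2/12) = 5.9279
Fair forward F* = (S − I)·e^(rT) = (424.48 − 5.9279)·e^0.038542 = 418.5521 × 1.039294 = 434.9987
Market R$450.10 > fair 434.9987: forward overpriced → cash-and-carry (borrow at r, buy the stock and collect the dividends, short the forward).
Profit at T = |F_mkt − F*| = |450.10 − 434.9987| = R$15.10 per share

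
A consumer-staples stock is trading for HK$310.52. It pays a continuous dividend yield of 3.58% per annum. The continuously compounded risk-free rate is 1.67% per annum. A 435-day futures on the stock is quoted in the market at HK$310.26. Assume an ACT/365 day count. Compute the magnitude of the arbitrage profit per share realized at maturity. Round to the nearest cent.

HK$6.73 per share

Fair futures: F* = S·e^(carry·T), with carry = (r − q) = 0.0167 − 0.0358 = -0.0191
F* = 310.52 · e^(-0.0191 × 435/365) = 310.52 · e^-0.022763 = 310.52 × 0.977494 = HK$303.5314
Market HK$310.26 > fair HK$303.5314: forward overpriced → cash-and-carry (buy spot, short the forward).
At maturity, profit = |F_mkt − F*| = |310.26 − 303.5314| = HK$6.73 per share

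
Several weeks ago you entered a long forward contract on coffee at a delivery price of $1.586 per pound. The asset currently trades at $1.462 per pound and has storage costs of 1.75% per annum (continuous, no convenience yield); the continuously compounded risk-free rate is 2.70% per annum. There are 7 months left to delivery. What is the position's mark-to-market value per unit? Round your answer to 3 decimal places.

Current fair forward for the remaining 7 months: F = S·e^((r + u)·T), (r + u) = 0.0270 + 0.0175 = 0.0445
F = 1.462 · e^(0.0445 × 7/12) = 1.462 × 1.026298 = 1.5004
Value of long forward = (F − K)·e^(−rT) = (1.5004 − 1.586) · e^(−0.0270·7/12)
= -0.0856 × 0.984373 = -0.084

-$0.084 per pound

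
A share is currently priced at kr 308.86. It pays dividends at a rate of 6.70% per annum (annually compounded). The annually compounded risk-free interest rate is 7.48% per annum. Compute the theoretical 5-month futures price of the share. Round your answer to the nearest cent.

F = S · (1+r)^T / (1+q)^T
= 308.86 × 1.030512 / 1.027390 = 308.86 × 1.003039
F = kr 309.80

kr 309.80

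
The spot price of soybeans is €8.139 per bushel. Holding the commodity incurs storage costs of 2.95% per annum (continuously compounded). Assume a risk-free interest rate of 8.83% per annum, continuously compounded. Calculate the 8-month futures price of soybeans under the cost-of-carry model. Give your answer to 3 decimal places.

€8.804 per bushel

Net carry = r + u − y = 0.0883 + 0.0295 − 0.0000 = 0.1178
F = S·e^((r+u−y)T) = 8.139 · e^(0.1178 × 8/12) = 8.139 · e^0.078533
= 8.139 × 1.081699 = €8.804 per bushel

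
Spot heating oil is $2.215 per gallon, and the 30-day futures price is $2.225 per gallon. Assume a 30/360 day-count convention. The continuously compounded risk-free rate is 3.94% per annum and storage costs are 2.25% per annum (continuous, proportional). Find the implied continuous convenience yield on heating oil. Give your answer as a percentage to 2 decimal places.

0.78%

F = S·e^((r+u−y)T) ⇒ (r+u−y) = ln(F/S)/T
ln(2.225/2.215) = 0.004505; /T ⇒ 0.054060
y = r + u − ln(F/S)/T = 0.0394 + 0.0225 − 0.054060 = 0.007840
y = 0.78%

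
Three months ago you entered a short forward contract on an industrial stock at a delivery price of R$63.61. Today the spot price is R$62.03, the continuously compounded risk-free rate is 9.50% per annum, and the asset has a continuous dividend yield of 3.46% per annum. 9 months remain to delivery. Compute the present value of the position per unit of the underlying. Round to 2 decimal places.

Current fair forward for the remaining 9 months: F = S·e^((r − q)·T), (r − q) = 0.0950 − 0.0346 = 0.0604
F = 62.03 · e^(0.0604 × 9/12) = 62.03 × 1.046342 = 64.9046
Value of long forward = (F − K)·e^(−rT) = (64.9046 − 63.61) · e^(−0.0950·9/12)
= 1.2946 × 0.931229 = 1.21
Short position value = −(long value) = -R$1.21

-R$1.21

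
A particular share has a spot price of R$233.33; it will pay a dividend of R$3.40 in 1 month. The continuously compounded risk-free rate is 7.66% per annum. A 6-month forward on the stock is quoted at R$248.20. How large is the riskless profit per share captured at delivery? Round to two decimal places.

PV(dividends) I = 3.40·e^(−0.0766·1/12) = 3.3784
Fair forward F* = (S − I)·e^(rT) = (233.33 − 3.3784)·e^0.038300 = 229.9516 × 1.039043 = 238.9296
Market R$248.20 > fair 238.9296: forward overpriced → cash-and-carry (borrow at r, buy the stock and collect the dividends, short the forward).
Profit at T = |F_mkt − F*| = |248.20 − 238.9296| = R$9.27 per share

R$9.27 per share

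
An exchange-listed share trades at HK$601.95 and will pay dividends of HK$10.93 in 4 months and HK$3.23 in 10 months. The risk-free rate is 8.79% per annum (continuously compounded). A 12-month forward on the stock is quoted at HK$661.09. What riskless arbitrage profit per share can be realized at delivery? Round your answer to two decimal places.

HK$18.70 per share

PV(dividends) I = 10.93·e^(−0.0879·4/12) + 3.23·e^(−0.0879·10/12) = 13.6163
Fair forward F* = (S − I)·e^(rT) = (601.95 − 13.6163)·e^0.087900 = 588.3337 × 1.091879 = 642.3892
Market HK$661.09 > fair 642.3892: forward overpriced → cash-and-carry (borrow at r, buy the stock and collect the dividends, short the forward).
Profit at T = |F_mkt − F*| = |661.09 − 642.3892| = HK$18.70 per share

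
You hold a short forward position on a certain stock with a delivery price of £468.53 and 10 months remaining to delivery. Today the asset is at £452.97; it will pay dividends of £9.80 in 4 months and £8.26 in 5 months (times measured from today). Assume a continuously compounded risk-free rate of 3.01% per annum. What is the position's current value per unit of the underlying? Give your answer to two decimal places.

£21.81

PV(remaining dividends) I = 9.80·e^(−0.0301·4/12) + 8.26·e^(−0.0301·5/12) = 17.8592
Current forward F = (S − I)·e^(rT) = (452.97 − 17.8592)·e^(0.0301·10/12) = 435.1108 × 1.025401 = 446.1630
Value (long) = (F − K)·e^(−rT) = (446.1630 − 468.53) × 0.975229 = -21.8129
Short position value = −(long value) = £21.81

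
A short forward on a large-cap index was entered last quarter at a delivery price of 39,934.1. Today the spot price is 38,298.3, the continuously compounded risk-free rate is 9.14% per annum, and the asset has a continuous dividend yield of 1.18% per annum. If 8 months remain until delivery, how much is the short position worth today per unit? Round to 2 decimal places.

Current fair forward for the remaining 8 months: F = S·e^((r − q)·T), (r − q) = 0.0914 − 0.0118 = 0.0796
F = 38298.3 · e^(0.0796 × 8/12) = 38298.3 × 1.05449994 = 40385.5551
Value of long forward = (F − K)·e^(−rT) = (40385.5551 − 39934.1) · e^(−0.0914·8/12)
= 451.4551 × 0.94088596 = 424.77
Short position value = −(long value) = -424.77

-424.77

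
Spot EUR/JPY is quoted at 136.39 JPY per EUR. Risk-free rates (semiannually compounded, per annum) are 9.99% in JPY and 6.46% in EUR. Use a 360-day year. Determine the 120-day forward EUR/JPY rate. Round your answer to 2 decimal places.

137.94

By covered interest parity, F = S · (1+r_JPY/2)^(2T) / (1+r_EUR/2)^(2T)
= 136.39 × 1.033029 / 1.021419 = 136.39 × 1.011367
F = 137.94 JPY per EUR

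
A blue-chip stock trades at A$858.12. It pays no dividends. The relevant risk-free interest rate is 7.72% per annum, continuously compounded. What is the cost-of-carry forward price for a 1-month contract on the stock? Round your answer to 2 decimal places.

A$863.66

F = S·e^(rT) = 858.12 · e^(0.0772 × 1/12)
= 858.12 · e^0.006433 = 858.12 × 1.006454
F = A$863.66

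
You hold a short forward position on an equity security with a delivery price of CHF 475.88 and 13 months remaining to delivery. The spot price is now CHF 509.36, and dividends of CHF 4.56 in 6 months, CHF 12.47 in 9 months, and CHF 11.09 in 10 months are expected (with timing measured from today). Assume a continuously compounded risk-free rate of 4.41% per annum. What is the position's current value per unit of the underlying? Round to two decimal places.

PV(remaining dividends) I = 4.56·e^(−0.0441·6/12) + 12.47·e^(−0.0441·9/12) + 11.09·e^(−0.0441·10/12) = 27.2147
Current forward F = (S − I)·e^(rT) = (509.36 − 27.2147)·e^(0.0441·13/12) = 482.1453 × 1.048935 = 505.7391
Value (long) = (F − K)·e^(−rT) = (505.7391 − 475.88) × 0.953348 = 28.4661
Short position value = −(long value) = -CHF 28.47

-CHF 28.47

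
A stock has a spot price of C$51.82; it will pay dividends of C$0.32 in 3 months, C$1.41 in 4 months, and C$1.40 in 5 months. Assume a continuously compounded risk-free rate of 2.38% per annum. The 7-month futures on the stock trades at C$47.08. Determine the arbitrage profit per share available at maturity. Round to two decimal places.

C$2.32 per share

PV(dividends) I = 0.32·e^(−0.0238·3/12) + 1.41·e^(−0.0238·4/12) + 1.40·e^(−0.0238·5/12) = 3.1031
Fair futures F* = (S − I)·e^(rT) = (51.82 − 3.1031)·e^0.013883 = 48.7169 × 1.013980 = 49.3980
Market C$47.08 < fair 49.3980: forward underpriced → reverse cash-and-carry (short the stock, invest proceeds at r, pay the dividends, go long the forward).
Profit at T = |F_mkt − F*| = |47.08 − 49.3980| = C$2.32 per share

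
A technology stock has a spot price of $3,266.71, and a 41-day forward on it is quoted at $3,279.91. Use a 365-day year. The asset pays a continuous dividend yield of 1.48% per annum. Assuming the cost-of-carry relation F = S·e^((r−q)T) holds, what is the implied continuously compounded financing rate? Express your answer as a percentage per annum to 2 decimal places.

5.07%

From F = S·e^((r−q)T): (r − q) = ln(F/S)/T
ln(3279.91/3266.71) = ln(1.004041) = 0.004033
(r − q) = 0.004033 / (41/365) = 0.035904
r = ln(F/S)/T + q = 0.035904 + 0.0148 = 0.050704
r = 5.07%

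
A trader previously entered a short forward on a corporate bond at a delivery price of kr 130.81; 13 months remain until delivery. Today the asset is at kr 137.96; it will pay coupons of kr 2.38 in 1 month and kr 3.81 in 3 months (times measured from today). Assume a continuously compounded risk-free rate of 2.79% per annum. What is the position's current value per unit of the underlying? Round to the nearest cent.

PV(remaining coupons) I = 2.38·e^(−0.0279·1/12) + 3.81·e^(−0.0279·3/12) = 6.1580
Current forward F = (S − I)·e^(rT) = (137.96 − 6.1580)·e^(0.0279·13/12) = 131.8020 × 1.030686 = 135.8465
Value (long) = (F − K)·e^(−rT) = (135.8465 − 130.81) × 0.970227 = 4.8865
Short position value = −(long value) = -kr 4.89

-kr 4.89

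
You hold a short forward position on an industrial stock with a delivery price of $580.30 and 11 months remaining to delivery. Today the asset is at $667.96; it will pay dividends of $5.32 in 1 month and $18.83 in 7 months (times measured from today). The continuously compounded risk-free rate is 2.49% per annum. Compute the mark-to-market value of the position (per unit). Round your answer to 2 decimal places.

PV(remaining dividends) I = 5.32·e^(−0.0249·1/12) + 18.83·e^(−0.0249·7/12) = 23.8674
Current forward F = (S − I)·e^(rT) = (667.96 − 23.8674)·e^(0.0249·11/12) = 644.0926 × 1.023087 = 658.9628
Value (long) = (F − K)·e^(−rT) = (658.9628 − 580.30) × 0.977434 = 76.8877
Short position value = −(long value) = -$76.89

-$76.89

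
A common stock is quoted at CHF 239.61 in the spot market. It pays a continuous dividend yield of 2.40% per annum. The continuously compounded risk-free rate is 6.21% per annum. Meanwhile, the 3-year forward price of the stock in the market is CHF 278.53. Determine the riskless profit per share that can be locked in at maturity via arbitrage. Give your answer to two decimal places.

CHF 9.91 per share

Fair forward: F* = S·e^(carry·T), with carry = (r − q) = 0.0621 − 0.0240 = 0.0381
F* = 239.61 · e^(0.0381 × 3) = 239.61 · e^0.114300 = 239.61 × 1.121088 = CHF 268.6239
Market CHF 278.53 > fair CHF 268.6239: forward overpriced → cash-and-carry (buy spot, short the forward).
At maturity, profit = |F_mkt − F*| = |278.53 − 268.6239| = CHF 9.91 per share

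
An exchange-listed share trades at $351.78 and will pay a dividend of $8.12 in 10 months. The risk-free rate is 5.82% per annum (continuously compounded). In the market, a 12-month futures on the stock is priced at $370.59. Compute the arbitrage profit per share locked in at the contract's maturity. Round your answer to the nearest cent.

$5.93 per share

PV(dividends) I = 8.12·e^(−0.0582·10/12) = 7.7356
Fair futures F* = (S − I)·e^(rT) = (351.78 − 7.7356)·e^0.058200 = 344.0444 × 1.059927 = 364.6619
Market $370.59 > fair 364.6619: forward overpriced → cash-and-carry (borrow at r, buy the stock and collect the dividends, short the forward).
Profit at T = |F_mkt − F*| = |370.59 − 364.6619| = $5.93 per share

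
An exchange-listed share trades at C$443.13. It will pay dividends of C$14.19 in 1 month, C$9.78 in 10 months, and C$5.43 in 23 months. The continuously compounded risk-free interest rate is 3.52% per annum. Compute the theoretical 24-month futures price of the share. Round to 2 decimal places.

C$444.63

PV(dividends) I = 14.19·e^(−0.0352·1/12) + 9.78·e^(−0.0352·10/12) + 5.43·e^(−0.0352·23/12)
I = 14.1484 + 9.4973 + 5.0757 = 28.7214
F = (S − I)·e^(rT) = (443.13 − 28.7214) · e^(0.0352·24/12)
= 414.4086 · e^0.070400 = 414.4086 × 1.072937 = C$444.63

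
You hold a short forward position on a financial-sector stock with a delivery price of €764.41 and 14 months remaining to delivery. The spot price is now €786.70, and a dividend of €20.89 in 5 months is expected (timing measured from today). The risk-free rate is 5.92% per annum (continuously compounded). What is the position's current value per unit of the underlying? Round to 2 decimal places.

-€52.92

PV(remaining dividends) I = 20.89·e^(−0.0592·5/12) = 20.3810
Current forward F = (S − I)·e^(rT) = (786.70 − 20.3810)·e^(0.0592·14/12) = 766.3190 × 1.071508 = 821.1169
Value (long) = (F − K)·e^(−rT) = (821.1169 − 764.41) × 0.933264 = 52.9225
Short position value = −(long value) = -€52.92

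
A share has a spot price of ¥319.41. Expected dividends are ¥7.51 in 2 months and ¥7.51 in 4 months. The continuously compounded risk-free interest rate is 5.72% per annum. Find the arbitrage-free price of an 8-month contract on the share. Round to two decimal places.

¥316.44

PV(dividends) I = 7.51·e^(−0.0572·2/12) + 7.51·e^(−0.0572·4/12)
I = 7.4387 + 7.3682 = 14.8069
F = (S − I)·e^(rT) = (319.41 − 14.8069) · e^(0.0572·8/12)
= 304.6031 · e^0.038133 = 304.6031 × 1.038869 = ¥316.44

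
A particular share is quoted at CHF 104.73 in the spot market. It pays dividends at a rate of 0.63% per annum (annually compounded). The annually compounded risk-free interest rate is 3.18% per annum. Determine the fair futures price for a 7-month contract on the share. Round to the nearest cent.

F = S · (1+r)^T / (1+q)^T
= 104.73 × 1.018429 / 1.003670 = 104.73 × 1.014705
F = CHF 106.27

CHF 106.27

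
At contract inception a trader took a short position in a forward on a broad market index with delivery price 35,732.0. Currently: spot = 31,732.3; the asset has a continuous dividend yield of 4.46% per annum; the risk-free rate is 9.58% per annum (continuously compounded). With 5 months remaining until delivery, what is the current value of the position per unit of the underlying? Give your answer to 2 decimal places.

Current fair forward for the remaining 5 months: F = S·e^((r − q)·T), (r − q) = 0.0958 − 0.0446 = 0.0512
F = 31732.3 · e^(0.0512 × 5/12) = 31732.3 × 1.02156252 = 32416.5284
Value of long forward = (F − K)·e^(−rT) = (32416.5284 − 35732.0) · e^(−0.0958·5/12)
= -3315.4716 × 0.96086951 = -3185.74
Short position value = −(long value) = 3185.74

3185.74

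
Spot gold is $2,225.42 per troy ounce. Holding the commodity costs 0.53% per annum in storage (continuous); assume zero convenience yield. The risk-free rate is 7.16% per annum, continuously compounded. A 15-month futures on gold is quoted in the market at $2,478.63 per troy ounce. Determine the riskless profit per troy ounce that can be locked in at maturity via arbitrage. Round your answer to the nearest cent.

Fair futures: F* = S·e^(carry·T), with carry = (r + u) = 0.0716 + 0.0053 = 0.0769
F* = 2225.42 · e^(0.0769 × 15/12) = 2225.42 · e^0.09612500 = 2225.42 × 1.10089667 = $2449.9575
Market $2478.63 > fair $2449.9575: forward overpriced → cash-and-carry (buy spot, short the forward).
At maturity, profit = |F_mkt − F*| = |2478.63 − 2449.9575| = $28.67 per troy ounce

$28.67 per troy ounce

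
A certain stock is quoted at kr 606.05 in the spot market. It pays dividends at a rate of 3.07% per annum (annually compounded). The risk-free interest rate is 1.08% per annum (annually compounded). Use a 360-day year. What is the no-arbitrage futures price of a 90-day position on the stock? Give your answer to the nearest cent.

F = S · (1+r)^T / (1+q)^T
= 606.05 × 1.002689 / 1.007588 = 606.05 × 0.995138
F = kr 603.10

kr 603.10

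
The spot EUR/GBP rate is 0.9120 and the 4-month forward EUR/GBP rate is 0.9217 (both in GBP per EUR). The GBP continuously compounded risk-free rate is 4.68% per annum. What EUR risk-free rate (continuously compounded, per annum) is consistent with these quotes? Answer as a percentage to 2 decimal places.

1.51%

F = S·e^((r_GBP − r_EUR)T) ⇒ r_EUR = r_GBP − ln(F/S)/T
ln(0.9217/0.9120) = 0.010580; /(4/12) = 0.031740
r_EUR = 0.0468 − 0.031740 = 0.015060
r_EUR = 1.51%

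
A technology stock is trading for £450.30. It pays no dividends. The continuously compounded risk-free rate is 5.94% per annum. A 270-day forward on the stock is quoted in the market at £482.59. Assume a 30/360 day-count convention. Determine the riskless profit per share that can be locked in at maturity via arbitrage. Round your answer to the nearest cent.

£11.78 per share

Fair forward: F* = S·e^(carry·T), with carry = r = 0.0594
F* = 450.30 · e^(0.0594 × 270/360) = 450.30 · e^0.044550 = 450.30 × 1.045557 = £470.8143
Market £482.59 > fair £470.8143: forward overpriced → cash-and-carry (buy spot, short the forward).
At maturity, profit = |F_mkt − F*| = |482.59 − 470.8143| = £11.78 per share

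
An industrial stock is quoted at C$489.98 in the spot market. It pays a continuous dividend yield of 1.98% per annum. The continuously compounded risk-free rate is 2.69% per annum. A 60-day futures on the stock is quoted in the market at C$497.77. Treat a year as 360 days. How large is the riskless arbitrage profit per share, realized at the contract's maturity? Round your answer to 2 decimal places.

Fair futures: F* = S·e^(carry·T), with carry = (r − q) = 0.0269 − 0.0198 = 0.0071
F* = 489.98 · e^(0.0071 × 60/360) = 489.98 · e^0.001183 = 489.98 × 1.001184 = C$490.5601
Market C$497.77 > fair C$490.5601: forward overpriced → cash-and-carry (buy spot, short the forward).
At maturity, profit = |F_mkt − F*| = |497.77 − 490.5601| = C$7.21 per share

C$7.21 per share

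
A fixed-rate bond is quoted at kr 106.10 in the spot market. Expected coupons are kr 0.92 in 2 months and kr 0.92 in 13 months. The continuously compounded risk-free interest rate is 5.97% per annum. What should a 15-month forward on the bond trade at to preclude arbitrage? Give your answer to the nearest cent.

PV(coupons) I = 0.92·e^(−0.0597·2/12) + 0.92·e^(−0.0597·13/12)
I = 0.9109 + 0.8624 = 1.7733
F = (S − I)·e^(rT) = (106.10 − 1.7733) · e^(0.0597·15/12)
= 104.3267 · e^0.074625 = 104.3267 × 1.077480 = kr 112.41

kr 112.41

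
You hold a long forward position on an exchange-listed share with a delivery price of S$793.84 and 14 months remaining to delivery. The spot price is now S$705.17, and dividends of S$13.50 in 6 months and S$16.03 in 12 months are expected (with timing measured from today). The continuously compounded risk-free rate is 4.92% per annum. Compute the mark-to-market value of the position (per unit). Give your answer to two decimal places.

PV(remaining dividends) I = 13.50·e^(−0.0492·6/12) + 16.03·e^(−0.0492·12/12) = 28.4324
Current forward F = (S − I)·e^(rT) = (705.17 − 28.4324)·e^(0.0492·14/12) = 676.7376 × 1.059079 = 716.7186
Value (long) = (F − K)·e^(−rT) = (716.7186 − 793.84) × 0.944216 = -72.8193
Value = -S$72.82

-S$72.82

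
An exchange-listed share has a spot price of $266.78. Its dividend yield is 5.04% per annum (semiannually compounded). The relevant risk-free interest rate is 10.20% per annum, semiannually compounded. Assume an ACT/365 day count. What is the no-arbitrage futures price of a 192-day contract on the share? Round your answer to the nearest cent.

$273.85

F = S · (1+r/2)^(2T) / (1+q/2)^(2T)
= 266.78 × 1.053725 / 1.026529 = 266.78 × 1.026493
F = $273.85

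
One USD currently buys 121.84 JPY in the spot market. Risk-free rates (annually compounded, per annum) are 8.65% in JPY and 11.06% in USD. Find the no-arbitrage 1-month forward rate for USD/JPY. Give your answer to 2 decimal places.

By covered interest parity, F = S · (1+r_JPY)^T / (1+r_USD)^T
= 121.84 × 1.006937 / 1.008780 = 121.84 × 0.998173
F = 121.62 JPY per USD

121.62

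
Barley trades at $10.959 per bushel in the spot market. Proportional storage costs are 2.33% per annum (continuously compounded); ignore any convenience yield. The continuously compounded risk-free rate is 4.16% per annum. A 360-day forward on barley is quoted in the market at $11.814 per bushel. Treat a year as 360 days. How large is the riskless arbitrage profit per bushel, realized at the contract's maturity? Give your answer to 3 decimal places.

$0.120 per bushel

Fair forward: F* = S·e^(carry·T), with carry = (r + u) = 0.0416 + 0.0233 = 0.0649
F* = 10.959 · e^(0.0649 × 360/360) = 10.959 · e^0.064900 = 10.959 × 1.067052 = $11.6938
Market $11.814 > fair $11.6938: forward overpriced → cash-and-carry (buy spot, short the forward).
At maturity, profit = |F_mkt − F*| = |11.814 − 11.6938| = $0.120 per bushel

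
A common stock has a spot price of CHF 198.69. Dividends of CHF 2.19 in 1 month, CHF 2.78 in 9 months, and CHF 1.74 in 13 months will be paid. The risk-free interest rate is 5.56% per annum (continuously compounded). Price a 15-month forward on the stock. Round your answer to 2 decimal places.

PV(dividends) I = 2.19·e^(−0.0556·1/12) + 2.78·e^(−0.0556·9/12) + 1.74·e^(−0.0556·13/12)
I = 2.1799 + 2.6665 + 1.6383 = 6.4847
F = (S − I)·e^(rT) = (198.69 − 6.4847) · e^(0.0556·15/12)
= 192.2053 · e^0.069500 = 192.2053 × 1.071972 = CHF 206.04

CHF 206.04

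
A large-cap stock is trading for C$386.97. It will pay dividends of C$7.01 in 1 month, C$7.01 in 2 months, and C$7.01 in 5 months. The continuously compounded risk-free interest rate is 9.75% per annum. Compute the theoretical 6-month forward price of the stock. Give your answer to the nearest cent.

C$384.69

PV(dividends) I = 7.01·e^(−0.0975·1/12) + 7.01·e^(−0.0975·2/12) + 7.01·e^(−0.0975·5/12)
I = 6.9533 + 6.8970 + 6.7309 = 20.5812
F = (S − I)·e^(rT) = (386.97 − 20.5812) · e^(0.0975·6/12)
= 366.3888 · e^0.048750 = 366.3888 × 1.049958 = C$384.69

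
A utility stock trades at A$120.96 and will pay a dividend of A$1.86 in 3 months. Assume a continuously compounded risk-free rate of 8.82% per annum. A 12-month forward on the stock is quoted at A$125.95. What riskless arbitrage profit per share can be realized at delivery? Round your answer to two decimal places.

A$4.18 per share

PV(dividends) I = 1.86·e^(−0.0882·3/12) = 1.8194
Fair forward F* = (S − I)·e^(rT) = (120.96 − 1.8194)·e^0.088200 = 119.1406 × 1.092207 = 130.1262
Market A$125.95 < fair 130.1262: forward underpriced → reverse cash-and-carry (short the stock, invest proceeds at r, pay the dividends, go long the forward).
Profit at T = |F_mkt − F*| = |125.95 − 130.1262| = A$4.18 per share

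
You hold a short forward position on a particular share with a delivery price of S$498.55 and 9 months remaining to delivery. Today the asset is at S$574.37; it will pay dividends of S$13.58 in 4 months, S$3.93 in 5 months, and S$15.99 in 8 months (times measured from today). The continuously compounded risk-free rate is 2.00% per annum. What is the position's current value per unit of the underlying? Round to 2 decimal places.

-S$50.08

PV(remaining dividends) I = 13.58·e^(−0.0200·4/12) + 3.93·e^(−0.0200·5/12) + 15.99·e^(−0.0200·8/12) = 33.1654
Current forward F = (S − I)·e^(rT) = (574.37 − 33.1654)·e^(0.0200·9/12) = 541.2046 × 1.015113 = 549.3838
Value (long) = (F − K)·e^(−rT) = (549.3838 − 498.55) × 0.985112 = 50.0770
Short position value = −(long value) = -S$50.08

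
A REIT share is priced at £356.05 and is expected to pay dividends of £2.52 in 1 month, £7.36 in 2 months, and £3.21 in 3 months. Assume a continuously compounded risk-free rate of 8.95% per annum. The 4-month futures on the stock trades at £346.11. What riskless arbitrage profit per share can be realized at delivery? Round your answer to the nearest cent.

PV(dividends) I = 2.52·e^(−0.0895·1/12) + 7.36·e^(−0.0895·2/12) + 3.21·e^(−0.0895·3/12) = 12.8913
Fair futures F* = (S − I)·e^(rT) = (356.05 − 12.8913)·e^0.029833 = 343.1587 × 1.030282 = 353.5502
Market £346.11 < fair 353.5502: forward underpriced → reverse cash-and-carry (short the stock, invest proceeds at r, pay the dividends, go long the forward).
Profit at T = |F_mkt − F*| = |346.11 − 353.5502| = £7.44 per share

£7.44 per share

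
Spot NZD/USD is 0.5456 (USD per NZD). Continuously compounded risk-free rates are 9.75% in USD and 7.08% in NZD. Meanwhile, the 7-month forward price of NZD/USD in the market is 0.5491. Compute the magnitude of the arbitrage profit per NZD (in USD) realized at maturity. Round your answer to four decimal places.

0.0051 per NZD (in USD)

Fair forward: F* = S·e^(carry·T), with carry = (r_USD − r_NZD) = 0.0975 − 0.0708 = 0.0267
F* = 0.5456 · e^(0.0267 × 7/12) = 0.5456 · e^0.015575 = 0.5456 × 1.015697 = 0.5542
Market 0.5491 < fair 0.5542: forward underpriced → reverse cash-and-carry (short spot, go long the forward).
At maturity, profit = |F_mkt − F*| = |0.5491 − 0.5542| = 0.0051 per NZD (in USD)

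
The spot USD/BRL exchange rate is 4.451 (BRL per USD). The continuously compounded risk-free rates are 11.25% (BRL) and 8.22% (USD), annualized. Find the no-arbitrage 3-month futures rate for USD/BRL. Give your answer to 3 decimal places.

F = S·e^((r_BRL − r_USD)T) = 4.451 · e^((0.1125 − 0.0822) × 3/12)
= 4.451 · e^0.007575 = 4.451 × 1.007604
F = 4.485 BRL per USD

4.485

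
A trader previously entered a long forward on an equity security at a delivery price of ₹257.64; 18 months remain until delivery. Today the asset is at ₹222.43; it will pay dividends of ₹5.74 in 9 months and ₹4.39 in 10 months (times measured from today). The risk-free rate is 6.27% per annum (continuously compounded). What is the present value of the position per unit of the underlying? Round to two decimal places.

-₹21.73

PV(remaining dividends) I = 5.74·e^(−0.0627·9/12) + 4.39·e^(−0.0627·10/12) = 9.6428
Current forward F = (S − I)·e^(rT) = (222.43 − 9.6428)·e^(0.0627·18/12) = 212.7872 × 1.098615 = 233.7712
Value (long) = (F − K)·e^(−rT) = (233.7712 − 257.64) × 0.910237 = -21.7263
Value = -₹21.73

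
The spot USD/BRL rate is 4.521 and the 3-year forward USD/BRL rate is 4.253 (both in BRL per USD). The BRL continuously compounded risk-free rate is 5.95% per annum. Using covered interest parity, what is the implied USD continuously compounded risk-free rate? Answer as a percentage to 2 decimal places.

F = S·e^((r_BRL − r_USD)T) ⇒ r_USD = r_BRL − ln(F/S)/T
ln(4.253/4.521) = -0.061109; /(3) = -0.020370
r_USD = 0.0595 + 0.020370 = 0.079870
r_USD = 7.99%

7.99%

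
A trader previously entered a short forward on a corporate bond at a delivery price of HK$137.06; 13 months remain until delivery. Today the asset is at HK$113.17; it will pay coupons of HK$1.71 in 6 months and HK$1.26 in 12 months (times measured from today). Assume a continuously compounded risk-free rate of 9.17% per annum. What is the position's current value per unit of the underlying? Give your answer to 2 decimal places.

PV(remaining coupons) I = 1.71·e^(−0.0917·6/12) + 1.26·e^(−0.0917·12/12) = 2.7830
Current forward F = (S − I)·e^(rT) = (113.17 − 2.7830)·e^(0.0917·13/12) = 110.3870 × 1.104444 = 121.9163
Value (long) = (F − K)·e^(−rT) = (121.9163 − 137.06) × 0.905433 = -13.7116
Short position value = −(long value) = HK$13.71

HK$13.71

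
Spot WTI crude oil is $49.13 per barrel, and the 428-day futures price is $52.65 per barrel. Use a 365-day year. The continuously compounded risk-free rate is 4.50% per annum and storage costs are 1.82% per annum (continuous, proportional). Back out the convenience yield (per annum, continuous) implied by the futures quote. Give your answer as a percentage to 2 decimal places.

F = S·e^((r+u−y)T) ⇒ (r+u−y) = ln(F/S)/T
ln(52.65/49.13) = 0.069196; /T ⇒ 0.059011
y = r + u − ln(F/S)/T = 0.0450 + 0.0182 − 0.059011 = 0.004189
y = 0.42%

0.42%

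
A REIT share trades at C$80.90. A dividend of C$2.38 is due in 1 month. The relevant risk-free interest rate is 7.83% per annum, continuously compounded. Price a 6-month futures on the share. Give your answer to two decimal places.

C$81.67

PV(dividends) I = 2.38·e^(−0.0783·1/12)
I = 2.3645
F = (S − I)·e^(rT) = (80.90 − 2.3645) · e^(0.0783·6/12)
= 78.5355 · e^0.039150 = 78.5355 × 1.039926 = C$81.67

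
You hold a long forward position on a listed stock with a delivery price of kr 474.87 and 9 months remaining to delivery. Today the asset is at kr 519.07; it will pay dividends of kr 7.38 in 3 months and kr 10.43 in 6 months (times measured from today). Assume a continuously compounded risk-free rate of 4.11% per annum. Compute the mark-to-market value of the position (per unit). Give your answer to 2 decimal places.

PV(remaining dividends) I = 7.38·e^(−0.0411·3/12) + 10.43·e^(−0.0411·6/12) = 17.5224
Current forward F = (S − I)·e^(rT) = (519.07 − 17.5224)·e^(0.0411·9/12) = 501.5476 × 1.031305 = 517.2485
Value (long) = (F − K)·e^(−rT) = (517.2485 − 474.87) × 0.969645 = 41.0921
Value = kr 41.09

kr 41.09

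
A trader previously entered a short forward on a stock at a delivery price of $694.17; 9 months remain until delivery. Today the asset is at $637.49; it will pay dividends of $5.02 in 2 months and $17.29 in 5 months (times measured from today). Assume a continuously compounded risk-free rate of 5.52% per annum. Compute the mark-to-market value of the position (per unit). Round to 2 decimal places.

PV(remaining dividends) I = 5.02·e^(−0.0552·2/12) + 17.29·e^(−0.0552·5/12) = 21.8709
Current forward F = (S − I)·e^(rT) = (637.49 − 21.8709)·e^(0.0552·9/12) = 615.6191 × 1.042269 = 641.6407
Value (long) = (F − K)·e^(−rT) = (641.6407 − 694.17) × 0.959445 = -50.3990
Short position value = −(long value) = $50.40

$50.40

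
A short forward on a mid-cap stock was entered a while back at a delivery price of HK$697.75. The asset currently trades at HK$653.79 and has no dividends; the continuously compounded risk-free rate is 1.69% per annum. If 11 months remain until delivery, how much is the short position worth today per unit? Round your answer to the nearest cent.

HK$33.23

Current fair forward for the remaining 11 months: F = S·e^(r·T), r = 0.0169
F = 653.79 · e^(0.0169 × 11/12) = 653.79 × 1.015612 = 663.9970
Value of long forward = (F − K)·e^(−rT) = (663.9970 − 697.75) · e^(−0.0169·11/12)
= -33.7530 × 0.984628 = -33.23
Short position value = −(long value) = HK$33.23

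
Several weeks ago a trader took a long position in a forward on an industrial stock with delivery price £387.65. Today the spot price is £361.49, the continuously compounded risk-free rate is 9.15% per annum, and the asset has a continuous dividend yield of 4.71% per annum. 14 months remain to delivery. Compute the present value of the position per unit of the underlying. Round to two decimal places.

Current fair forward for the remaining 14 months: F = S·e^((r − q)·T), (r − q) = 0.0915 − 0.0471 = 0.0444
F = 361.49 · e^(0.0444 × 14/12) = 361.49 × 1.053165 = 380.7086
Value of long forward = (F − K)·e^(−rT) = (380.7086 − 387.65) · e^(−0.0915·14/12)
= -6.9414 × 0.898750 = -6.24

-£6.24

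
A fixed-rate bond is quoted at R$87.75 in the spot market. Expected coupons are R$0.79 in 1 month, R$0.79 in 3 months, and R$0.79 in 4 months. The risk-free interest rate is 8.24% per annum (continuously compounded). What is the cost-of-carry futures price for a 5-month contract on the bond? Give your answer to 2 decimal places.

R$88.41

PV(coupons) I = 0.79·e^(−0.0824·1/12) + 0.79·e^(−0.0824·3/12) + 0.79·e^(−0.0824·4/12)
I = 0.7846 + 0.7739 + 0.7686 = 2.3271
F = (S − I)·e^(rT) = (87.75 − 2.3271) · e^(0.0824·5/12)
= 85.4229 · e^0.034333 = 85.4229 × 1.034929 = R$88.41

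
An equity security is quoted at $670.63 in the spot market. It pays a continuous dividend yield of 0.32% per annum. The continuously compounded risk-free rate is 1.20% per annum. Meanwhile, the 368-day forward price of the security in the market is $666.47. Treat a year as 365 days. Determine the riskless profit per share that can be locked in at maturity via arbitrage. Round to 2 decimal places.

$10.14 per share

Fair forward: F* = S·e^(carry·T), with carry = (r − q) = 0.0120 − 0.0032 = 0.0088
F* = 670.63 · e^(0.0088 × 368/365) = 670.63 · e^0.008872 = 670.63 × 1.008911 = $676.6060
Market $666.47 < fair $676.6060: forward underpriced → reverse cash-and-carry (short spot, go long the forward).
At maturity, profit = |F_mkt − F*| = |666.47 − 676.6060| = $10.14 per share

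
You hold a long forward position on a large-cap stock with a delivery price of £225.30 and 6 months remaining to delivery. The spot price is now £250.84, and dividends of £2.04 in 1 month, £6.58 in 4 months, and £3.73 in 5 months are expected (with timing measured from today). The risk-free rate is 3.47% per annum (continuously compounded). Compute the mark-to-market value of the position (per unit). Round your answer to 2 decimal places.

PV(remaining dividends) I = 2.04·e^(−0.0347·1/12) + 6.58·e^(−0.0347·4/12) + 3.73·e^(−0.0347·5/12) = 12.2149
Current forward F = (S − I)·e^(rT) = (250.84 − 12.2149)·e^(0.0347·6/12) = 238.6251 × 1.017501 = 242.8013
Value (long) = (F − K)·e^(−rT) = (242.8013 − 225.30) × 0.982800 = 17.2003
Value = £17.20

£17.20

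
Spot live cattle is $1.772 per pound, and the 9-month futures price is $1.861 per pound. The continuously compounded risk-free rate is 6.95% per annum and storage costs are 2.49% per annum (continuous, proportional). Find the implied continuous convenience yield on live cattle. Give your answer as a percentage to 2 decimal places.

2.91%

F = S·e^((r+u−y)T) ⇒ (r+u−y) = ln(F/S)/T
ln(1.861/1.772) = 0.049005; /T ⇒ 0.065340
y = r + u − ln(F/S)/T = 0.0695 + 0.0249 − 0.065340 = 0.029060
y = 2.91%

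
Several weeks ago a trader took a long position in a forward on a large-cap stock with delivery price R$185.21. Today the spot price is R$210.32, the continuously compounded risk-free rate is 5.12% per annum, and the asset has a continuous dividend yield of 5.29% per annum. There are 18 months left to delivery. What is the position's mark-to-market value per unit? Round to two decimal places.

Current fair forward for the remaining 18 months: F = S·e^((r − q)·T), (r − q) = 0.0512 − 0.0529 = -0.0017
F = 210.32 · e^(-0.0017 × 18/12) = 210.32 × 0.997453 = 209.7843
Value of long forward = (F − K)·e^(−rT) = (209.7843 − 185.21) · e^(−0.0512·18/12)
= 24.5743 × 0.926075 = 22.76

R$22.76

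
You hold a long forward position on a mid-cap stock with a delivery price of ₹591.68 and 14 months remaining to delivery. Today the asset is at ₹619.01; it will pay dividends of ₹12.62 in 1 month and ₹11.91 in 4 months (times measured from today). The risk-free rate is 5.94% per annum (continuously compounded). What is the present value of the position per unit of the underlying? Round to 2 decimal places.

₹42.71

PV(remaining dividends) I = 12.62·e^(−0.0594·1/12) + 11.91·e^(−0.0594·4/12) = 24.2342
Current forward F = (S − I)·e^(rT) = (619.01 − 24.2342)·e^(0.0594·14/12) = 594.7758 × 1.071758 = 637.4557
Value (long) = (F − K)·e^(−rT) = (637.4557 − 591.68) × 0.933047 = 42.7109
Value = ₹42.71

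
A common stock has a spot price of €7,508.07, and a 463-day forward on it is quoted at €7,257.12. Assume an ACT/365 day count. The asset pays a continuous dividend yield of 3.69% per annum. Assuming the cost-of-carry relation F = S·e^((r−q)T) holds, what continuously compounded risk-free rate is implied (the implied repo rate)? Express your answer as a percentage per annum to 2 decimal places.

From F = S·e^((r−q)T): (r − q) = ln(F/S)/T
ln(7257.12/7508.07) = ln(0.966576) = -0.033995
(r − q) = -0.033995 / (463/365) = -0.026800
r = ln(F/S)/T + q = -0.026800 + 0.0369 = 0.010100
r = 1.01%

1.01%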